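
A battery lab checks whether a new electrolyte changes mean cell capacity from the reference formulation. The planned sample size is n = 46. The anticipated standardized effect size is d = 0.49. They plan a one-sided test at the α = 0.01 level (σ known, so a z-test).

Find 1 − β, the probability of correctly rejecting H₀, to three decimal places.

Power ≈ 0.841

Noncentrality parameter: δ = d·√n = 0.49 × √46 = 3.3233
One-sided α = 0.01 → critical value z_{0.01} = 2.326.
Power = P(Z > 2.326 − δ) = Φ(0.997) = 0.8406.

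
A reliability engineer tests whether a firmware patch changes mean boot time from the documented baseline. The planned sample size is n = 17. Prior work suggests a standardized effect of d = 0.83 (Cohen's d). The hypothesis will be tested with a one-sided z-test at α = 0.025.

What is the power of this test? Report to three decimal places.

Power ≈ 0.928

Noncentrality parameter: λ = d·√n = 0.83 × √17 = 3.4222
Critical value for a one-sided test at α = 0.025: z_α = 1.960.
Power = Φ(λ − 1.960) = Φ(1.462) = 0.9282.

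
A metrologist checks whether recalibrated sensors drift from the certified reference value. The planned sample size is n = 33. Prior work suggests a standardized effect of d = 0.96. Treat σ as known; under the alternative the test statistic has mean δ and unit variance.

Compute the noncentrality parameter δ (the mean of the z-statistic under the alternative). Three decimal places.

δ = d·√n = 0.96 × √33 = 5.5148

δ ≈ 5.515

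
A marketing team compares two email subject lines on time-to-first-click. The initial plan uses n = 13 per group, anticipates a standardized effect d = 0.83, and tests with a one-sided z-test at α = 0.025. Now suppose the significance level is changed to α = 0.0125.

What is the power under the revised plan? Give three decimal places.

Power ≈ 0.450

δ = d·√(n/2) = 0.83 × √(13/2) = 2.1161 (unchanged). New critical value: z_{0.0125} = 2.241.
Revised power = P(Z > 2.241 − δ) = Φ(-0.125) = 0.4501.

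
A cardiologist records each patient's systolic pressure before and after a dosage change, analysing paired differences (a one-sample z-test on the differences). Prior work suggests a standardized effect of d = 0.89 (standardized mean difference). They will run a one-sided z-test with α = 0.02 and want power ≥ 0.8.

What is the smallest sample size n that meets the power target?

Set Φ(δ − 2.054) = 0.8; then δ − 2.054 = Φ⁻¹(0.8) = 0.842, giving δ = 2.895.
δ = d·√n ⇒ n = (δ/d)² = (2.895 / 0.89)² = 10.58.
Rounding up, n = 11.

n = 11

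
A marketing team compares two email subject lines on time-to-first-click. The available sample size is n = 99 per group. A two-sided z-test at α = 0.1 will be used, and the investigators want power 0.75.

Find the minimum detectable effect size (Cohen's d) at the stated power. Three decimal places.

Required noncentrality: δ = z_{0.05} + z_{0.25} = 1.645 + 0.674 = 2.319.
(Lower-tail contribution to power is negligible for δ > 0.)
δ = d·√(n/2) ⇒ d = δ/√(n/2) = 2.319/√(99/2) = 0.3297.

d ≈ 0.330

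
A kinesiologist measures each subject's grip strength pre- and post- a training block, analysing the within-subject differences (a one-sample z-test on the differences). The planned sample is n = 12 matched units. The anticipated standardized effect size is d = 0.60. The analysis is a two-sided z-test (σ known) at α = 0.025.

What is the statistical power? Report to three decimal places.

Power ≈ 0.435

Noncentrality parameter: δ = d·√n = 0.60 × √12 = 2.0785
Two-sided α = 0.025 → critical value z_{0.0125} = 2.241.
Power = Φ(δ − 2.241) + Φ(−δ − 2.241) = Φ(-0.163) + Φ(-4.320) = 0.4353 + 0.0000 = 0.4353.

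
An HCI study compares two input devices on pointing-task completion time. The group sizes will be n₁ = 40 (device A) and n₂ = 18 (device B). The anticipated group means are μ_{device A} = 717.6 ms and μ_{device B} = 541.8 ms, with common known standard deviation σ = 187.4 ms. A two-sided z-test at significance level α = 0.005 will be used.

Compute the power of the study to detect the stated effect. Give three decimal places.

Power ≈ 0.691

Standardized effect: d = |μ_{device A} − μ_{device B}| / σ = |717.6 − 541.8| / 187.4 = 0.9381
Noncentrality parameter: δ = d / √(1/n₁ + 1/n₂) = 0.9381 / √(1/40 + 1/18) = 3.3052
Two-sided α = 0.005 → critical value z_{0.0025} = 2.807.
Power = Φ(δ − 2.807) + Φ(−δ − 2.807) = Φ(0.498) + Φ(-6.112) = 0.6908 + 0.0000 = 0.6908.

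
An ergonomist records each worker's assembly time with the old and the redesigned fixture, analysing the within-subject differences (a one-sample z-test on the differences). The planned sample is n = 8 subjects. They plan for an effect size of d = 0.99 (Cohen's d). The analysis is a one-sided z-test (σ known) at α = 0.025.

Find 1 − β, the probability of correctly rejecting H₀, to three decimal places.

Power ≈ 0.800

Noncentrality parameter: δ = d·√n = 0.99 × √8 = 2.8001
Critical value for a one-sided test at α = 0.025: z_α = 1.960.
Power = Φ(δ − 1.960) = Φ(0.840) = 0.7996.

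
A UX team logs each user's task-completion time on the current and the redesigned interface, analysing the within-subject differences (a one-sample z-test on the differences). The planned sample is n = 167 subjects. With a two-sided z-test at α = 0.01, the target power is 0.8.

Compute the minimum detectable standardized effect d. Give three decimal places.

Required noncentrality: δ = z_{0.005} + z_{0.20} = 2.576 + 0.842 = 3.417.
(Lower-tail contribution to power is negligible for δ > 0.)
δ = d·√n ⇒ d = δ/√n = 3.417/√167 = 0.2645.

d ≈ 0.264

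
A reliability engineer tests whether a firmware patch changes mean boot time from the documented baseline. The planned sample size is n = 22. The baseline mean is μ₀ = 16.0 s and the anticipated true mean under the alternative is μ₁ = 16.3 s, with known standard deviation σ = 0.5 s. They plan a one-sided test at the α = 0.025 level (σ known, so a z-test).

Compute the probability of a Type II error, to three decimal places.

β ≈ 0.196

Standardized effect: d = |μ₁ − μ₀| / σ = |16.3 − 16.0| / 0.5 = 0.6000
Noncentrality parameter: λ = d·√n = 0.6000 × √22 = 2.8142
One-sided α = 0.025 → critical value z_{0.025} = 1.960.
Power = Φ(λ − 1.960) = Φ(0.854) = 0.8035.
Type II error: β = 1 − power = 1 − 0.8035 = 0.1965.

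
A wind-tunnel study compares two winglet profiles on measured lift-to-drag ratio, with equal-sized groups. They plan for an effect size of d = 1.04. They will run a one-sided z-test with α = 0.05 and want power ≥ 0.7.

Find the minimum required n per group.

Set Φ(δ − 1.645) = 0.7; then δ − 1.645 = Φ⁻¹(0.7) = 0.524, giving δ = 2.169.
δ = d·√(n/2) ⇒ n = 2(δ/d)² = 2 × (2.169 / 1.04)² = 8.70.
Rounding up, n = 9 per group.

n = 9 per group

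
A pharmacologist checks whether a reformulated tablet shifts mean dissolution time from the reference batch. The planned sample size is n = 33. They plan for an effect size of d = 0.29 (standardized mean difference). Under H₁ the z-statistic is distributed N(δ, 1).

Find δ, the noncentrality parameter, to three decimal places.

The noncentrality parameter scales effect size by the design's sample-size factor: δ = d·√n = 0.29 × √33 = 1.6659

δ ≈ 1.666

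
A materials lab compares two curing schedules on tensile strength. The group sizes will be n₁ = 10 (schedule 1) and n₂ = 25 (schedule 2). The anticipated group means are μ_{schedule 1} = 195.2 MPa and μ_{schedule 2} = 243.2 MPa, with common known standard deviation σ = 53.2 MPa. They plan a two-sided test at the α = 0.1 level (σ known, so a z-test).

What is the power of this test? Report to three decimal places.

Power ≈ 0.778

Standardized effect: d = |μ_{schedule 1} − μ_{schedule 2}| / σ = |195.2 − 243.2| / 53.2 = 0.9023
Noncentrality parameter: δ = d / √(1/n₁ + 1/n₂) = 0.9023 / √(1/10 + 1/25) = 2.4114
Critical value for a two-sided test at α = 0.1: z_{α/2} = 1.645.
Power = Φ(δ − 1.645) + Φ(−δ − 1.645) = Φ(0.767) + Φ(-4.056) = 0.7783 + 0.0000 = 0.7783.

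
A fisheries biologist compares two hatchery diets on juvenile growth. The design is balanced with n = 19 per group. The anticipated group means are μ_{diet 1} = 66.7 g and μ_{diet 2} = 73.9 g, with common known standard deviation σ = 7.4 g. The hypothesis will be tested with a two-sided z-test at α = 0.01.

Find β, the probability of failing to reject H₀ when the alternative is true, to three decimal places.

β ≈ 0.336

Standardized effect: d = |μ_{diet 1} − μ_{diet 2}| / σ = |66.7 − 73.9| / 7.4 = 0.9730
Noncentrality parameter: δ = d·√(n/2) = 0.9730 × √(19/2) = 2.9989
Two-sided α = 0.01 → critical value z_{0.005} = 2.576.
Power = Φ(δ − 2.576) + Φ(−δ − 2.576) = Φ(0.423) + Φ(-5.575) = 0.6639 + 0.0000 = 0.6639.
Type II error: β = 1 − power = 1 − 0.6639 = 0.3361.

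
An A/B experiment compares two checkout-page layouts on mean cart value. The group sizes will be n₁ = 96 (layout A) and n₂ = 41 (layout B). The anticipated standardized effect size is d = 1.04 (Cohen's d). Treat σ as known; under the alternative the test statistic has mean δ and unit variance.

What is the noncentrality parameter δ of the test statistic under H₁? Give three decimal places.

δ = d / √(1/n₁ + 1/n₂) = 1.04 / √(1/96 + 1/41) = 5.5744

δ ≈ 5.574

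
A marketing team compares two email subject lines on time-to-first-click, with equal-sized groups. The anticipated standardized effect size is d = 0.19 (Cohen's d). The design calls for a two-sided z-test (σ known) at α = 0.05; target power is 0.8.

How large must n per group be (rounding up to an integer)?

n = 435 per group

Set Φ(δ − 1.960) = 0.8; then δ − 1.960 = Φ⁻¹(0.8) = 0.842, giving δ = 2.802.
(For δ > 0 the lower-tail rejection region contributes negligibly to power, so the one-term inversion is standard.)
δ = d·√(n/2) ⇒ n = 2(δ/d)² = 2 × (2.802 / 0.19)² = 434.84.
Round up to the next whole unit.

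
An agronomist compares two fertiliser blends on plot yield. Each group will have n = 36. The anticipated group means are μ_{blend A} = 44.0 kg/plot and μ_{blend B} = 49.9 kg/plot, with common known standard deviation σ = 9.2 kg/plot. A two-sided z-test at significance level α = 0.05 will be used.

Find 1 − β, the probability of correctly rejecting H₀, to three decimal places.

Standardized effect: d = |μ_{blend A} − μ_{blend B}| / σ = |44.0 − 49.9| / 9.2 = 0.6413
Noncentrality parameter: δ = d·√(n/2) = 0.6413 × √(36/2) = 2.7208
Two-sided α = 0.05 → critical value z_{0.025} = 1.960.
Power = Φ(δ − 1.960) + Φ(−δ − 1.960) = Φ(0.761) + Φ(-4.681) = 0.7766 + 0.0000 = 0.7766.

Power ≈ 0.777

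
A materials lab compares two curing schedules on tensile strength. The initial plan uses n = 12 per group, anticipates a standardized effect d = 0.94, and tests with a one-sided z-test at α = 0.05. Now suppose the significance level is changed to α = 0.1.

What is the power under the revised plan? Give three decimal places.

Power ≈ 0.846

δ = d·√(n/2) = 0.94 × √(12/2) = 2.3025 (unchanged). New critical value: z_{0.1} = 1.282.
Revised power = P(Z > 1.282 − δ) = Φ(1.021) = 0.8464.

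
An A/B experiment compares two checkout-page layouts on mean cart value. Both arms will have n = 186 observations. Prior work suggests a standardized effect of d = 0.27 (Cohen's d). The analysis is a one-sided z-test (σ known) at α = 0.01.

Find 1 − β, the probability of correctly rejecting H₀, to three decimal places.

Power ≈ 0.609

Noncentrality parameter: δ = d·√(n/2) = 0.27 × √(186/2) = 2.6038
One-sided α = 0.01 → critical value z_{0.01} = 2.326.
Power = P(Z > 2.326 − δ) = Φ(0.277) = 0.6093.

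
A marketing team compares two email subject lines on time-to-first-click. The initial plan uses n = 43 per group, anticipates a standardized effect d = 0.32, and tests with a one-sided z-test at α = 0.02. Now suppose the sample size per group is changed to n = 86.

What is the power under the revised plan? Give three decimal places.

Power ≈ 0.518

With n = 86 per group: δ = d·√(n/2) = 0.32 × √(86/2) = 2.0984. Critical value z_{0.02} = 2.054.
Revised power = Φ(δ − 2.054) = Φ(0.045) = 0.5178.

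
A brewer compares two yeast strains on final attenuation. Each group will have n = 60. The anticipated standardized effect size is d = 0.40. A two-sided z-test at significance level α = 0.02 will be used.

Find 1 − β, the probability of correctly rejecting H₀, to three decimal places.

Power ≈ 0.446

Noncentrality parameter: λ = d·√(n/2) = 0.40 × √(60/2) = 2.1909
Two-sided α = 0.02 → critical value z_{0.01} = 2.326.
Power = Φ(λ − 2.326) + Φ(−λ − 2.326) = Φ(-0.135) + Φ(-4.517) = 0.4461 + 0.0000 = 0.4461.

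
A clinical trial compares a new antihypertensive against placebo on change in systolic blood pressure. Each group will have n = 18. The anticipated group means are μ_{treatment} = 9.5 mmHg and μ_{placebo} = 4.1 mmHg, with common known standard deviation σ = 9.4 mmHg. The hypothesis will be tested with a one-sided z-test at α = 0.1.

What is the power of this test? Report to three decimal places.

Standardized effect: d = |μ_{treatment} − μ_{placebo}| / σ = |9.5 − 4.1| / 9.4 = 0.5745
Noncentrality parameter: δ = d·√(n/2) = 0.5745 × √(18/2) = 1.7234
One-sided α = 0.1 → critical value z_{0.1} = 1.282.
Power = Φ(δ − 1.282) = Φ(0.442) = 0.6707.

Power ≈ 0.671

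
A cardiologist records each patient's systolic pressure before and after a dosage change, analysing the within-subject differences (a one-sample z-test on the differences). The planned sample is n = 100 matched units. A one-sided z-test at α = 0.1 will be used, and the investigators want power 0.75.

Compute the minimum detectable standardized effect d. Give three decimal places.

Required noncentrality: δ = z_{0.1} + z_{0.25} = 1.282 + 0.674 = 1.956.
δ = d·√n ⇒ d = δ/√n = 1.956/√100 = 0.1956.

d ≈ 0.196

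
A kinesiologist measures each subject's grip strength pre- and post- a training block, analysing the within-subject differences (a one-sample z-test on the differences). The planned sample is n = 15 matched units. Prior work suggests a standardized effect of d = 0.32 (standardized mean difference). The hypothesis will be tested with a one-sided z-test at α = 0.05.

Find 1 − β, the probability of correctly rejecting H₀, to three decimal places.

Noncentrality parameter: δ = d·√n = 0.32 × √15 = 1.2394
Critical value for a one-sided test at α = 0.05: z_α = 1.645.
Power = Φ(δ − 1.645) = Φ(-0.405) = 0.3426.

Power ≈ 0.343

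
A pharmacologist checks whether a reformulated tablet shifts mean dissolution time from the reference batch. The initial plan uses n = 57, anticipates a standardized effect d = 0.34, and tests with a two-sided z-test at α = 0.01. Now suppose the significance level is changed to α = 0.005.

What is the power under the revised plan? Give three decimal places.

δ = d·√n = 0.34 × √57 = 2.5669 (unchanged). New critical value: z_{0.0025} = 2.807.
Revised power = Φ(δ − 2.807) + Φ(−δ − 2.807) = Φ(-0.240) + Φ(-5.374) = 0.4051 + 0.0000 = 0.4051.

Power ≈ 0.405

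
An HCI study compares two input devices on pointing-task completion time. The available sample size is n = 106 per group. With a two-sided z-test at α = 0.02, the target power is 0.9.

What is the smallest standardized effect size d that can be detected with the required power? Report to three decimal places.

Required noncentrality: δ = z_{0.01} + z_{0.10} = 2.326 + 1.282 = 3.608.
(Lower-tail contribution to power is negligible for δ > 0.)
δ = d·√(n/2) ⇒ d = δ/√(n/2) = 3.608/√(106/2) = 0.4956.

d ≈ 0.496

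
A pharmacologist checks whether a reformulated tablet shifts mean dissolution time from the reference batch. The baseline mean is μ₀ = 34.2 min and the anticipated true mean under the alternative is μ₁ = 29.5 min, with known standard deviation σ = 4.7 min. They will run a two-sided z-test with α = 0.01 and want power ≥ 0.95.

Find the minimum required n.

Standardized effect: d = |μ₁ − μ₀| / σ = |29.5 − 34.2| / 4.7 = 1.0000
For power 0.95 need Φ(δ − z_{0.005}) = 0.95, so δ = z_{0.005} + z_{0.05} = 2.576 + 1.645 = 4.221.
(The Φ(−δ − z_{α/2}) term is vanishingly small for δ > 0 and is dropped in the standard sample-size formula.)
δ = d·√n ⇒ n = (δ/d)² = (4.221 / 1.0000)² = 17.81.
Rounding up, n = 18.

n = 18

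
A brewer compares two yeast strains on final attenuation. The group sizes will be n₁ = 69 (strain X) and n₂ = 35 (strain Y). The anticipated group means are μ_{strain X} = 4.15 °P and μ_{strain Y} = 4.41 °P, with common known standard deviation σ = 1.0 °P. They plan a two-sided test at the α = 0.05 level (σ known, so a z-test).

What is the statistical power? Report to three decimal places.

Power ≈ 0.240

Standardized effect: d = |μ_{strain X} − μ_{strain Y}| / σ = |4.15 − 4.41| / 1.0 = 0.2600
Noncentrality parameter: δ = d / √(1/n₁ + 1/n₂) = 0.2600 / √(1/69 + 1/35) = 1.2529
Two-sided α = 0.05 → critical value z_{0.025} = 1.960.
Power = Φ(δ − 1.960) + Φ(−δ − 1.960) = Φ(-0.707) + Φ(-3.213) = 0.2398 + 0.0007 = 0.2404.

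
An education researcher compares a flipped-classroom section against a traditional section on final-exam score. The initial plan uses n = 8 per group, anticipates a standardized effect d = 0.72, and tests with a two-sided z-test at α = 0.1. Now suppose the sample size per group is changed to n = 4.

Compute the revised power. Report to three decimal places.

Power ≈ 0.269

With n = 4 per group: δ = d·√(n/2) = 0.72 × √(4/2) = 1.0182. Critical value z_{0.05} = 1.645.
Revised power = Φ(δ − 1.645) + Φ(−δ − 1.645) = Φ(-0.627) + Φ(-2.663) = 0.2655 + 0.0039 = 0.2693.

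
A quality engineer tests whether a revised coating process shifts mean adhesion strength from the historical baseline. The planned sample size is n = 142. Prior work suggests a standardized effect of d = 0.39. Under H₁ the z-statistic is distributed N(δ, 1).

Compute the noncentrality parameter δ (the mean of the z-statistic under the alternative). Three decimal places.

The noncentrality parameter scales effect size by the design's sample-size factor: δ = d·√n = 0.39 × √142 = 4.6474

δ ≈ 4.647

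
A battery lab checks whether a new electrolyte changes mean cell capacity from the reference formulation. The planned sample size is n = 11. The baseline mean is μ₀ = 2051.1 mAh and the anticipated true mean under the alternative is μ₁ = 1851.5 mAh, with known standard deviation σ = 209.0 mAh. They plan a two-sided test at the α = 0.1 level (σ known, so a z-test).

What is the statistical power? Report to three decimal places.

Standardized effect: d = |μ₁ − μ₀| / σ = |1851.5 − 2051.1| / 209.0 = 0.9550
Noncentrality parameter: δ = d·√n = 0.9550 × √11 = 3.1675
Critical value for a two-sided test at α = 0.1: z_{α/2} = 1.645.
Power = Φ(δ − 1.645) + Φ(−δ − 1.645) = Φ(1.523) + Φ(-4.812) = 0.9361 + 0.0000 = 0.9361.

Power ≈ 0.936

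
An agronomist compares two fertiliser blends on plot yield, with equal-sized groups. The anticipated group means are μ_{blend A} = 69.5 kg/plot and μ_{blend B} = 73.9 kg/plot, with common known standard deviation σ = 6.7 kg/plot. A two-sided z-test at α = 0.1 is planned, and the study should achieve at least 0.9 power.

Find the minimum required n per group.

Standardized effect: d = |μ_{blend A} − μ_{blend B}| / σ = |69.5 − 73.9| / 6.7 = 0.6567
Set Φ(δ − 1.645) = 0.9; then δ − 1.645 = Φ⁻¹(0.9) = 1.282, giving δ = 2.926.
(The Φ(−δ − z_{α/2}) term is vanishingly small for δ > 0 and is dropped in the standard sample-size formula.)
δ = d·√(n/2) ⇒ n = 2(δ/d)² = 2 × (2.926 / 0.6567)² = 39.71.
Rounding up, n = 40 per group.

n = 40 per group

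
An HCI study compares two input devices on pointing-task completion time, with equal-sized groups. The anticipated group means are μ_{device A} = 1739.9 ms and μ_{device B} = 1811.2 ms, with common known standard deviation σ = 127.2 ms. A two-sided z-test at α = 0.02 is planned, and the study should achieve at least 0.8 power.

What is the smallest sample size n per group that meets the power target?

Standardized effect: d = |μ_{device A} − μ_{device B}| / σ = |1739.9 − 1811.2| / 127.2 = 0.5605
Set Φ(δ − 2.326) = 0.8; then δ − 2.326 = Φ⁻¹(0.8) = 0.842, giving δ = 3.168.
(For δ > 0 the lower-tail rejection region contributes negligibly to power, so the one-term inversion is standard.)
δ = d·√(n/2) ⇒ n = 2(δ/d)² = 2 × (3.168 / 0.5605)² = 63.88.
Rounding up, n = 64 per group.

n = 64 per group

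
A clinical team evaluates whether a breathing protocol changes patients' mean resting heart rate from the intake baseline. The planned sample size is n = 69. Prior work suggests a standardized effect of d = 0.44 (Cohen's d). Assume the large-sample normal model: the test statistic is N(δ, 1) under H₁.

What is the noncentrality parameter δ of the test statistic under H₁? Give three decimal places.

The noncentrality parameter scales effect size by the design's sample-size factor: δ = d·√n = 0.44 × √69 = 3.6549

δ ≈ 3.655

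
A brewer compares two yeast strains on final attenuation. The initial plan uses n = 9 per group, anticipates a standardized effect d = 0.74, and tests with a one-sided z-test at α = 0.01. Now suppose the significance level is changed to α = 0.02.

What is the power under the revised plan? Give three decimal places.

Power ≈ 0.314

δ = d·√(n/2) = 0.74 × √(9/2) = 1.5698 (unchanged). New critical value: z_{0.02} = 2.054.
Revised power = Φ(δ − 2.054) = Φ(-0.484) = 0.3142.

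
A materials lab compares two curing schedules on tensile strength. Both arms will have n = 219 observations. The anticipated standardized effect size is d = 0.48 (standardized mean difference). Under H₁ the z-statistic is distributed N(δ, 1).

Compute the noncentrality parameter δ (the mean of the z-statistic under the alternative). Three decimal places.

δ ≈ 5.023

δ = d·√(n/2) = 0.48 × √(219/2) = 5.0228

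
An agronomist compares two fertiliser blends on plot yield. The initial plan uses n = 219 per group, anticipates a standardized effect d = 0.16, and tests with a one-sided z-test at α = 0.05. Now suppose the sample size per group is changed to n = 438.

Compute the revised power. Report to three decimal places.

Power ≈ 0.765

With n = 438 per group: δ = d·√(n/2) = 0.16 × √(438/2) = 2.3678. Critical value z_{0.05} = 1.645.
Revised power = Φ(δ − 1.645) = Φ(0.723) = 0.7651.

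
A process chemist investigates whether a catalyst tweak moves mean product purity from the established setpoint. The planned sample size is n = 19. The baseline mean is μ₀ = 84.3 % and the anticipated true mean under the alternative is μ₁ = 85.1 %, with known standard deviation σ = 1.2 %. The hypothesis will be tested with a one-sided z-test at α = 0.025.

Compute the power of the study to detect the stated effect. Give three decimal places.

Power ≈ 0.828

Standardized effect: d = |μ₁ − μ₀| / σ = |85.1 − 84.3| / 1.2 = 0.6667
Noncentrality parameter: λ = d·√n = 0.6667 × √19 = 2.9059
Critical value for a one-sided test at α = 0.025: z_α = 1.960.
Power = P(Z > 1.960 − λ) = Φ(0.946) = 0.8279.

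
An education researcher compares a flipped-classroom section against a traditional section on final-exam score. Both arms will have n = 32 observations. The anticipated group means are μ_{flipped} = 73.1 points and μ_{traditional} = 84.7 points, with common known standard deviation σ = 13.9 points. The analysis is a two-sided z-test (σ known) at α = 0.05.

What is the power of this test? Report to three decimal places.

Power ≈ 0.916

Standardized effect: d = |μ_{flipped} − μ_{traditional}| / σ = |73.1 − 84.7| / 13.9 = 0.8345
Noncentrality parameter: δ = d·√(n/2) = 0.8345 × √(32/2) = 3.3381
Critical value for a two-sided test at α = 0.05: z_{α/2} = 1.960.
Power = Φ(δ − 1.960) + Φ(−δ − 1.960) = Φ(1.378) + Φ(-5.298) = 0.9159 + 0.0000 = 0.9159.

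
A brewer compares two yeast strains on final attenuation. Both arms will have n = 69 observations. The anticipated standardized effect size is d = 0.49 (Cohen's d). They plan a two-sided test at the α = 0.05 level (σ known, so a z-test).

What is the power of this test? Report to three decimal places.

Noncentrality parameter: δ = d·√(n/2) = 0.49 × √(69/2) = 2.8781
Two-sided α = 0.05 → critical value z_{0.025} = 1.960.
Power = Φ(δ − 1.960) + Φ(−δ − 1.960) = Φ(0.918) + Φ(-4.838) = 0.8207 + 0.0000 = 0.8207.

Power ≈ 0.821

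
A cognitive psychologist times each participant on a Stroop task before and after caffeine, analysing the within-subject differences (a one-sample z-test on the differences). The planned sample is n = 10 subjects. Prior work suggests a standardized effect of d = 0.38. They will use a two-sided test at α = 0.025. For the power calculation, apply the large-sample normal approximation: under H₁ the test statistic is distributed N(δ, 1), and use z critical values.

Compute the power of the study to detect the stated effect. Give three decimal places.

Power ≈ 0.150

Noncentrality parameter: δ = d·√n = 0.38 × √10 = 1.2017
Critical value for a two-sided test at α = 0.025: z_{α/2} = 2.241.
Power = Φ(δ − 2.241) + Φ(−δ − 2.241) = Φ(-1.040) + Φ(-3.443) = 0.1492 + 0.0003 = 0.1495.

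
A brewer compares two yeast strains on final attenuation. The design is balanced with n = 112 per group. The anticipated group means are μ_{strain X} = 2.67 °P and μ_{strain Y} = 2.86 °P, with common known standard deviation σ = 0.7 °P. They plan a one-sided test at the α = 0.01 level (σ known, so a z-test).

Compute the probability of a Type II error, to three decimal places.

Standardized effect: d = |μ_{strain X} − μ_{strain Y}| / σ = |2.67 − 2.86| / 0.7 = 0.2714
Noncentrality parameter: δ = d·√(n/2) = 0.2714 × √(112/2) = 2.0312
Critical value for a one-sided test at α = 0.01: z_α = 2.326.
Power = P(Z > 2.326 − δ) = Φ(-0.295) = 0.3839.
Type II error: β = 1 − power = 1 − 0.3839 = 0.6161.

β ≈ 0.616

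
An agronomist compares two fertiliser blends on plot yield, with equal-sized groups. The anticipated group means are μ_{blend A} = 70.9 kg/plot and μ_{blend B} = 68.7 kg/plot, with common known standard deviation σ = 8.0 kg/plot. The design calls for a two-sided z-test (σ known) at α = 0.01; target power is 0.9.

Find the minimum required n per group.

n = 394 per group

Standardized effect: d = |μ_{blend A} − μ_{blend B}| / σ = |70.9 − 68.7| / 8.0 = 0.2750
Set Φ(δ − 2.576) = 0.9; then δ − 2.576 = Φ⁻¹(0.9) = 1.282, giving δ = 3.857.
(Ignoring the negligible lower-tail rejection probability gives the usual closed-form inversion.)
δ = d·√(n/2) ⇒ n = 2(δ/d)² = 2 × (3.857 / 0.2750)² = 393.50.
Rounding up, n = 394 per group.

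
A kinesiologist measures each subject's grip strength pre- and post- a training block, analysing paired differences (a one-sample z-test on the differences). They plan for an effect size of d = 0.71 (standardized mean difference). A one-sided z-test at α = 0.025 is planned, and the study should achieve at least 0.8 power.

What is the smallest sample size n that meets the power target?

For power 0.8 need Φ(δ − z_{0.025}) = 0.8, so δ = z_{0.025} + z_{0.20} = 1.960 + 0.842 = 2.802.
δ = d·√n ⇒ n = (δ/d)² = (2.802 / 0.71)² = 15.57.
Round up to the next whole unit.

n = 16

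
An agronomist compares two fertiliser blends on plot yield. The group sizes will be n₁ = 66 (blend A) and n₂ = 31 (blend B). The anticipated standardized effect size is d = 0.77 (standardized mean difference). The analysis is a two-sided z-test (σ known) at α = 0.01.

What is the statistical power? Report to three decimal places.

Noncentrality parameter: δ = d / √(1/n₁ + 1/n₂) = 0.77 / √(1/66 + 1/31) = 3.5364
Two-sided α = 0.01 → critical value z_{0.005} = 2.576.
Power = Φ(δ − 2.576) + Φ(−δ − 2.576) = Φ(0.961) + Φ(-6.112) = 0.8316 + 0.0000 = 0.8316.

Power ≈ 0.832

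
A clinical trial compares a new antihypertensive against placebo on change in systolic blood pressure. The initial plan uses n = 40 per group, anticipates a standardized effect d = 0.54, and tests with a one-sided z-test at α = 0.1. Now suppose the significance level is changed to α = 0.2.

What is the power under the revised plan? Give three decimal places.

Power ≈ 0.942

δ = d·√(n/2) = 0.54 × √(40/2) = 2.4150 (unchanged). New critical value: z_{0.2} = 0.842.
Revised power = Φ(δ − 0.842) = Φ(1.573) = 0.9422.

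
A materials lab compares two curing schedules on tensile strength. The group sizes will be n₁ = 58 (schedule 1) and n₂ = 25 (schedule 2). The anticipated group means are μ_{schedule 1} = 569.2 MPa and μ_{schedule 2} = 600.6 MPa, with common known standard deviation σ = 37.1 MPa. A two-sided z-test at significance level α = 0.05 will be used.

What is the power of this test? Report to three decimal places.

Standardized effect: d = |μ_{schedule 1} − μ_{schedule 2}| / σ = |569.2 − 600.6| / 37.1 = 0.8464
Noncentrality parameter: δ = d / √(1/n₁ + 1/n₂) = 0.8464 / √(1/58 + 1/25) = 3.5375
Critical value for a two-sided test at α = 0.05: z_{α/2} = 1.960.
Power = Φ(δ − 1.960) + Φ(−δ − 1.960) = Φ(1.578) + Φ(-5.497) = 0.9427 + 0.0000 = 0.9427.

Power ≈ 0.943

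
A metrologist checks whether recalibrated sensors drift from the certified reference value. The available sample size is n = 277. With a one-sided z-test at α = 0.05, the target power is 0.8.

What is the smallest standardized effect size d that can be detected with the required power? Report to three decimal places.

Need Φ(δ − 1.645) = 0.8, so δ = 1.645 + 0.842 = 2.486.
δ = d·√n ⇒ d = δ/√n = 2.486/√277 = 0.1494.

d ≈ 0.149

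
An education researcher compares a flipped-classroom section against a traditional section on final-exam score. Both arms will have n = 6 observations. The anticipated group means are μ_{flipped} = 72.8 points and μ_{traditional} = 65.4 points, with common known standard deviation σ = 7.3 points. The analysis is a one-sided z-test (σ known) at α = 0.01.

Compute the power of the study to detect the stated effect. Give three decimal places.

Standardized effect: d = |μ_{flipped} − μ_{traditional}| / σ = |72.8 − 65.4| / 7.3 = 1.0137
Noncentrality parameter: λ = d·√(n/2) = 1.0137 × √(6/2) = 1.7558
Critical value for a one-sided test at α = 0.01: z_α = 2.326.
Power = Φ(λ − 2.326) = Φ(-0.571) = 0.2841.

Power ≈ 0.284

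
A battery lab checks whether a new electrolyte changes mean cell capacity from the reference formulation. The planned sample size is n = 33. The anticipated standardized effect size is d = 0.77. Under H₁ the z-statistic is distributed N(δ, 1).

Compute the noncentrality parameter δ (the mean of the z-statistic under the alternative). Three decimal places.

δ = d·√n = 0.77 × √33 = 4.4233

δ ≈ 4.423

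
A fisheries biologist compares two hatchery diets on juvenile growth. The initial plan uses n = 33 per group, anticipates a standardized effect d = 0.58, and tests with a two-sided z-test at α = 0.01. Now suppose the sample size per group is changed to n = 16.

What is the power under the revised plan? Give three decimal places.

With n = 16 per group: δ = d·√(n/2) = 0.58 × √(16/2) = 1.6405. Critical value z_{0.005} = 2.576.
Revised power = Φ(δ − 2.576) + Φ(−δ − 2.576) = Φ(-0.935) + Φ(-4.216) = 0.1748 + 0.0000 = 0.1748.

Power ≈ 0.175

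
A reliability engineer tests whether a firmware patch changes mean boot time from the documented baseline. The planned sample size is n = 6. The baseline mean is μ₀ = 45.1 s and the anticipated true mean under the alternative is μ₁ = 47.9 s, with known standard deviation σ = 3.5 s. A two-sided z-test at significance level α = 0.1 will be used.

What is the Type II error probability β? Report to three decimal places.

Standardized effect: d = |μ₁ − μ₀| / σ = |47.9 − 45.1| / 3.5 = 0.8000
Noncentrality parameter: δ = d·√n = 0.8000 × √6 = 1.9596
Two-sided α = 0.1 → critical value z_{0.05} = 1.645.
Power = Φ(δ − 1.645) + Φ(−δ − 1.645) = Φ(0.315) + Φ(-3.604) = 0.6235 + 0.0002 = 0.6237.
Type II error: β = 1 − power = 1 − 0.6237 = 0.3763.

β ≈ 0.376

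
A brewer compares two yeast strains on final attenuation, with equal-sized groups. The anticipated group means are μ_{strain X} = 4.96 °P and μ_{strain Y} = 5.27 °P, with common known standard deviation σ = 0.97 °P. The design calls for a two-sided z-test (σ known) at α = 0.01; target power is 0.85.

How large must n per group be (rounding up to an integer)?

Standardized effect: d = |μ_{strain X} − μ_{strain Y}| / σ = |4.96 − 5.27| / 0.97 = 0.3196
For power 0.85 need Φ(δ − z_{0.005}) = 0.85, so δ = z_{0.005} + z_{0.15} = 2.576 + 1.036 = 3.612.
(For δ > 0 the lower-tail rejection region contributes negligibly to power, so the one-term inversion is standard.)
δ = d·√(n/2) ⇒ n = 2(δ/d)² = 2 × (3.612 / 0.3196)² = 255.51.
Round up to the next whole unit.

n = 256 per group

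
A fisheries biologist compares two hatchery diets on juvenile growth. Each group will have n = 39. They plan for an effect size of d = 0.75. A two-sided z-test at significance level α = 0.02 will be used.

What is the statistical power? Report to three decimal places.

Power ≈ 0.838

Noncentrality parameter: δ = d·√(n/2) = 0.75 × √(39/2) = 3.3119
Two-sided α = 0.02 → critical value z_{0.01} = 2.326.
Power = Φ(δ − 2.326) + Φ(−δ − 2.326) = Φ(0.986) + Φ(-5.638) = 0.8378 + 0.0000 = 0.8378.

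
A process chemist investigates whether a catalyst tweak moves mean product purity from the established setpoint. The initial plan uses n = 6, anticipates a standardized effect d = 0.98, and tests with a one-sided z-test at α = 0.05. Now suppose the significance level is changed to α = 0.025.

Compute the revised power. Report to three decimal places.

Power ≈ 0.670

δ = d·√n = 0.98 × √6 = 2.4005 (unchanged). New critical value: z_{0.025} = 1.960.
Revised power = Φ(δ − 1.960) = Φ(0.441) = 0.6702.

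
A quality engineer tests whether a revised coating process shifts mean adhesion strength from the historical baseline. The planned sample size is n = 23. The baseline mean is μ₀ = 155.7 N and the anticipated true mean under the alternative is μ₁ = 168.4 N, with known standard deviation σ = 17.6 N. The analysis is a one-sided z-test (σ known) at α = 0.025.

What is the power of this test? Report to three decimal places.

Power ≈ 0.933

Standardized effect: d = |μ₁ − μ₀| / σ = |168.4 − 155.7| / 17.6 = 0.7216
Noncentrality parameter: λ = d·√n = 0.7216 × √23 = 3.4606
One-sided α = 0.025 → critical value z_{0.025} = 1.960.
Power = P(Z > 1.960 − λ) = Φ(1.501) = 0.9333.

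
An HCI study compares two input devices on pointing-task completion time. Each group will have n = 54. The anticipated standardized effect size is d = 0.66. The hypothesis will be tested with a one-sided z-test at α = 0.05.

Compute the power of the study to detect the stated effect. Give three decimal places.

Power ≈ 0.963

Noncentrality parameter: λ = d·√(n/2) = 0.66 × √(54/2) = 3.4295
One-sided α = 0.05 → critical value z_{0.05} = 1.645.
Power = P(Z > 1.645 − λ) = Φ(1.785) = 0.9628.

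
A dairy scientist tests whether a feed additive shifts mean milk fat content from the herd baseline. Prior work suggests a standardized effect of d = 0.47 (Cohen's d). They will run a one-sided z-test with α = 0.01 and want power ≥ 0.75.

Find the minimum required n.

For power 0.75 need Φ(δ − z_{0.01}) = 0.75, so δ = z_{0.01} + z_{0.25} = 2.326 + 0.674 = 3.001.
δ = d·√n ⇒ n = (δ/d)² = (3.001 / 0.47)² = 40.77.
Rounding up, n = 41.

n = 41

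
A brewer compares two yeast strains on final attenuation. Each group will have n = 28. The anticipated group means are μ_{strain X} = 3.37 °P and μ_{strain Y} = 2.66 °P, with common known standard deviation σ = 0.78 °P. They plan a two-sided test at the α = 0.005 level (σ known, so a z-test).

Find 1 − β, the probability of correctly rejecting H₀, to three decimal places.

Standardized effect: d = |μ_{strain X} − μ_{strain Y}| / σ = |3.37 − 2.66| / 0.78 = 0.9103
Noncentrality parameter: δ = d·√(n/2) = 0.9103 × √(28/2) = 3.4059
Critical value for a two-sided test at α = 0.005: z_{α/2} = 2.807.
Power = Φ(δ − 2.807) + Φ(−δ − 2.807) = Φ(0.599) + Φ(-6.213) = 0.7254 + 0.0000 = 0.7254.

Power ≈ 0.725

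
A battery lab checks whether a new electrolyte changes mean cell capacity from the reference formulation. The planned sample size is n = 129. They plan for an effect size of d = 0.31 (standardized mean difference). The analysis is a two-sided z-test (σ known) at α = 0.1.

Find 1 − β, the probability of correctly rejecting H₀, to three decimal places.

Noncentrality parameter: δ = d·√n = 0.31 × √129 = 3.5209
Two-sided α = 0.1 → critical value z_{0.05} = 1.645.
Power = Φ(δ − 1.645) + Φ(−δ − 1.645) = Φ(1.876) + Φ(-5.166) = 0.9697 + 0.0000 = 0.9697.

Power ≈ 0.970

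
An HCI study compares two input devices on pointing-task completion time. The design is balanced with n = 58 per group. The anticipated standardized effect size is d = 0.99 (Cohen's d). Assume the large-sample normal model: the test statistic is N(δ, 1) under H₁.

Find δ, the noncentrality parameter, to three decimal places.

The noncentrality parameter scales effect size by the design's sample-size factor: δ = d·√(n/2) = 0.99 × √(58/2) = 5.3313

δ ≈ 5.331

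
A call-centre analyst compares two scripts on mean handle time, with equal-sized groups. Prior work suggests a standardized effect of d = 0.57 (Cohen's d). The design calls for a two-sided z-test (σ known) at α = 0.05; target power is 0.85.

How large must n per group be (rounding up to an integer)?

n = 56 per group

For power 0.85 need Φ(δ − z_{0.025}) = 0.85, so δ = z_{0.025} + z_{0.15} = 1.960 + 1.036 = 2.996.
(For δ > 0 the lower-tail rejection region contributes negligibly to power, so the one-term inversion is standard.)
δ = d·√(n/2) ⇒ n = 2(δ/d)² = 2 × (2.996 / 0.57)² = 55.27.
Round up to the next whole unit.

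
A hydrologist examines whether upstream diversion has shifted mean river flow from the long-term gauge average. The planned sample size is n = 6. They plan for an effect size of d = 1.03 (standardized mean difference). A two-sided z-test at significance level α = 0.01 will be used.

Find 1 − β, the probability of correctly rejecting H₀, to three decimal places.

Power ≈ 0.479

Noncentrality parameter: δ = d·√n = 1.03 × √6 = 2.5230
Two-sided α = 0.01 → critical value z_{0.005} = 2.576.
Power = Φ(δ − 2.576) + Φ(−δ − 2.576) = Φ(-0.053) + Φ(-5.099) = 0.4789 + 0.0000 = 0.4789.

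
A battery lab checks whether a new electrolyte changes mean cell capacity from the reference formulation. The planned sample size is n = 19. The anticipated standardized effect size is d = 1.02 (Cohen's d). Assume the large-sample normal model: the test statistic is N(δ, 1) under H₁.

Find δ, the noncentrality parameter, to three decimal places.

The noncentrality parameter scales effect size by the design's sample-size factor: δ = d·√n = 1.02 × √19 = 4.4461

δ ≈ 4.446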